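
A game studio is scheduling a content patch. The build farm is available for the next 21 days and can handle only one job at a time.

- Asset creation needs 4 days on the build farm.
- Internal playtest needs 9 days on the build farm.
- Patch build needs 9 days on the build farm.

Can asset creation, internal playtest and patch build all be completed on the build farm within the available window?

Running back to back, the jobs need 4 + 9 + 9 = 22 days on the build farm.
Since 22 > 21, they cannot all fit.

No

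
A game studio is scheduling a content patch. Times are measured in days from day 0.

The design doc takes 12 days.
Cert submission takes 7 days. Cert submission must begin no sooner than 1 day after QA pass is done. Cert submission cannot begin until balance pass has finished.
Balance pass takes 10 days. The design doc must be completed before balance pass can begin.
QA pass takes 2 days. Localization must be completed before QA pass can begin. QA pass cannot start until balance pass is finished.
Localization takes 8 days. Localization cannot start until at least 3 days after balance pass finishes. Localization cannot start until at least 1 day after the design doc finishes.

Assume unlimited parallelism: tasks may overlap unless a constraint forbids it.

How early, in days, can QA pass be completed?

35

The design doc can start immediately at day 0; it finishes at day 12.
Balance pass cannot begin until the design doc (finishes day 12). It runs from day 12 to 12 + 10 = day 22.
Localization cannot start until balance pass (finishes day 22, plus 3-day gap → day 25); the design doc (finishes day 12, plus 1-day gap → day 13). The controlling bound is day 25, so localization finishes at 25 + 8 = day 33.
QA pass needs all of localization (finishes day 33); balance pass (finishes day 22). That puts its earliest start at day 33; it finishes at 33 + 2 = day 35.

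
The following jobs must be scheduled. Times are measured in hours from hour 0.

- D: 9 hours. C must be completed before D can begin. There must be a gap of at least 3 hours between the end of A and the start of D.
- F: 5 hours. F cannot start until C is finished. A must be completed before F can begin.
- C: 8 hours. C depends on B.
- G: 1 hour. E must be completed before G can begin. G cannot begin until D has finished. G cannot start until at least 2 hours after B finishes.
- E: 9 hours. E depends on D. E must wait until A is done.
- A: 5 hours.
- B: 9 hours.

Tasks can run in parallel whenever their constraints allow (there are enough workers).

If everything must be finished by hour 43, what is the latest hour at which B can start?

7

G has no dependents, so it just needs to finish by hour 43. Starting by 43 − 1 = hour 42 achieves that.
Since G (must start by hour 42) depends on it, E must finish by hour 42. Backing off its 9-hour duration gives a latest start of hour 33.
D has several dependents: E (must start by hour 33); G (must start by hour 42). The earliest of those limits is hour 33, so D must start by 33 − 9 = hour 24.
F must finish by hour 43; it takes 5 hours, so it must start by 43 − 5 = hour 38.
For C: D (must start by hour 24); F (must start by hour 38). The most restrictive is hour 24; with an 8-hour duration, C must start by hour 16.
B must finish in time for C (must start by hour 16); G (must start by hour 42, minus 2-hour gap → hour 40). The tightest is hour 16, so B must start by 16 − 9 = hour 7.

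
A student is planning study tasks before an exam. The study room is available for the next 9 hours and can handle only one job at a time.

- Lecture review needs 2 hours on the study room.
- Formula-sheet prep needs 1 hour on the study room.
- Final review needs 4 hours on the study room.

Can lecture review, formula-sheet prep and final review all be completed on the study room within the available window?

Yes

Running back to back, the jobs need 2 + 1 + 4 = 7 hours on the study room.
Since 7 ≤ 9, they fit within the window.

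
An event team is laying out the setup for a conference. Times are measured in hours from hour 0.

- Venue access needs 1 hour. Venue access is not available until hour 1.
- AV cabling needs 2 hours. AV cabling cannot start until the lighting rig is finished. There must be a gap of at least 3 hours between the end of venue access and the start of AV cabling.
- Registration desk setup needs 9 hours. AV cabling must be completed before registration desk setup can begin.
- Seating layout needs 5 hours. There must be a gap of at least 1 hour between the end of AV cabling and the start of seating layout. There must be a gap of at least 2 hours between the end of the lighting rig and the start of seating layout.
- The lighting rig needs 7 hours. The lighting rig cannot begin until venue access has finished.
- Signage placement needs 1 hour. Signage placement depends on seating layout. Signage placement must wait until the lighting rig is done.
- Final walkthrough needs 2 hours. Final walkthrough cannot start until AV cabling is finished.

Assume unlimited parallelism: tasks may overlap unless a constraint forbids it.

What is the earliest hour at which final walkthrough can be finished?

13

Venue access waits on its own release at hour 1, so it starts at hour 1 and finishes at 1 + 1 = hour 2.
The lighting rig waits on venue access (finishes hour 2), so it starts at hour 2 and finishes at 2 + 7 = hour 9.
For AV cabling: the lighting rig (finishes hour 9); venue access (finishes hour 2, plus 3-hour gap → hour 5). Taking the maximum gives a start of hour 9, and it finishes at 9 + 2 = hour 11.
After AV cabling (finishes hour 11), final walkthrough can start at hour 11 and finishes at hour 13.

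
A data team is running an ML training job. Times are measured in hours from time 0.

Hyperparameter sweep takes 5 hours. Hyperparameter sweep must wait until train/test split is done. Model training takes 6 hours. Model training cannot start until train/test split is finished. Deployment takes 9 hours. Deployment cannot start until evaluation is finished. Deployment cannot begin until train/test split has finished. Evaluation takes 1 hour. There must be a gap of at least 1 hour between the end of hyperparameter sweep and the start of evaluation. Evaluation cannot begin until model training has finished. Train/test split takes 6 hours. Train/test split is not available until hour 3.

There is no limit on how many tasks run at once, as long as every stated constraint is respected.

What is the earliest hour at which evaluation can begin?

15

After its own release at hour 3, train/test split can start at hour 3 and finishes at hour 9.
Model training cannot begin until train/test split (finishes hour 9). It runs from hour 9 to 9 + 6 = hour 15.
Hyperparameter sweep cannot begin until train/test split (finishes hour 9). It runs from hour 9 to 9 + 5 = hour 14.
Evaluation waits on hyperparameter sweep (finishes hour 14, plus 1-hour gap → hour 15); model training (finishes hour 15). The latest of these is hour 15, which is the earliest evaluation can start.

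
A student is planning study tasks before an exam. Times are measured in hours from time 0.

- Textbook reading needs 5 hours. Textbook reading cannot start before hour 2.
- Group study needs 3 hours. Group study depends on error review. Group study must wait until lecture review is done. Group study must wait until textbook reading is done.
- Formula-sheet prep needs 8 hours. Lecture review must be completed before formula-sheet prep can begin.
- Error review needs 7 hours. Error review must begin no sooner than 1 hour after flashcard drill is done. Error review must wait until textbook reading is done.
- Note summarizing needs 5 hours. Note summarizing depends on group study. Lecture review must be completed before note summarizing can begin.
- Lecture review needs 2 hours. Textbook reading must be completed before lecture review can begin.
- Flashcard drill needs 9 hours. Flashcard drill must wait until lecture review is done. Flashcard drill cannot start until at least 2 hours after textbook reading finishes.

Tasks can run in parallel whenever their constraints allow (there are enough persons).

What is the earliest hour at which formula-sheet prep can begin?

9

Textbook reading waits on its own release at hour 2, so it starts at hour 2 and finishes at 2 + 5 = hour 7.
Lecture review cannot begin until textbook reading (finishes hour 7). It runs from hour 7 to 7 + 2 = hour 9.
Formula-sheet prep waits on lecture review (finishes hour 9), so the earliest it can start is hour 9.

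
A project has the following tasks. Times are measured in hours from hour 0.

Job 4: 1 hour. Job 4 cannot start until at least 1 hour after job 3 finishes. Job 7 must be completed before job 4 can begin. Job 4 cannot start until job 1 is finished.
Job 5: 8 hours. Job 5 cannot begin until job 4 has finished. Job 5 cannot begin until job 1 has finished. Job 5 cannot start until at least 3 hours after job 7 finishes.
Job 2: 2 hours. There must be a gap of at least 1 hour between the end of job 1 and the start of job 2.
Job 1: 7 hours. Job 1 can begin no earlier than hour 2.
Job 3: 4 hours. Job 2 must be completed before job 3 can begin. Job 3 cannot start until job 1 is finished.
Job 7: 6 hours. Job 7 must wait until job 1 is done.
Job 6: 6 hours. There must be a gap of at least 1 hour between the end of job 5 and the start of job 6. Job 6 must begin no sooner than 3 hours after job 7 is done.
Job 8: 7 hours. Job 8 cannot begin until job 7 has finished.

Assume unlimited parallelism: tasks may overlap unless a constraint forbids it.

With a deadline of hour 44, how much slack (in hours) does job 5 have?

After its own release at hour 2, job 1 can start at hour 2 and finishes at hour 9.
Job 7 cannot begin until job 1 (finishes hour 9). It runs from hour 9 to 9 + 6 = hour 15.
After job 1 (finishes hour 9, plus 1-hour gap → hour 10), job 2 can start at hour 10 and finishes at hour 12.
Job 3 has to wait for job 2 (finishes hour 12); job 1 (finishes hour 9). The latest of these is hour 12, so job 3 runs hour 12 to 12 + 4 = hour 16.
Job 4 needs all of job 3 (finishes hour 16, plus 1-hour gap → hour 17); job 7 (finishes hour 15); job 1 (finishes hour 9). That puts its earliest start at hour 17; it finishes at 17 + 1 = hour 18.
Job 5 has to wait for job 4 (finishes hour 18); job 1 (finishes hour 9); job 7 (finishes hour 15, plus 3-hour gap → hour 18). The latest of these is hour 18, so job 5 runs hour 18 to 18 + 8 = hour 26.

Working backward from the deadline:
Job 6 has no dependents, so it just needs to finish by hour 44. Starting by 44 − 6 = hour 38 achieves that.
Job 5 feeds into job 6 (must start by hour 38, minus 1-hour gap → hour 37); so job 5 must finish by hour 37 and therefore start by hour 29.
So job 5 can start as early as hour 18 and as late as hour 29, giving 29 − 18 = 11 hours of slack.

11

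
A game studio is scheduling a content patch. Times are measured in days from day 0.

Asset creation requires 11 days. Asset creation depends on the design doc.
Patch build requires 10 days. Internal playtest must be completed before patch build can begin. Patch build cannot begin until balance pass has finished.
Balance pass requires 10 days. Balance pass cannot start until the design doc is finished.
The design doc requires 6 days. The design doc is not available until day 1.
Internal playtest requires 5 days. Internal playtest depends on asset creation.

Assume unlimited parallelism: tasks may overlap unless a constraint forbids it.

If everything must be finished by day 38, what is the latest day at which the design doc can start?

6

Nothing follows patch build; the deadline of day 38 is its only limit. It must start by 38 − 10 = day 28.
Internal playtest feeds into patch build (must start by day 28); so internal playtest must finish by day 28 and therefore start by day 23.
Since internal playtest (must start by day 23) depends on it, asset creation must finish by day 23. Backing off its 11-day duration gives a latest start of day 12.
Balance pass feeds into patch build (must start by day 28); so balance pass must finish by day 28 and therefore start by day 18.
The design doc must finish in time for asset creation (must start by day 12); balance pass (must start by day 18). The tightest is day 12, so the design doc must start by 12 − 6 = day 6.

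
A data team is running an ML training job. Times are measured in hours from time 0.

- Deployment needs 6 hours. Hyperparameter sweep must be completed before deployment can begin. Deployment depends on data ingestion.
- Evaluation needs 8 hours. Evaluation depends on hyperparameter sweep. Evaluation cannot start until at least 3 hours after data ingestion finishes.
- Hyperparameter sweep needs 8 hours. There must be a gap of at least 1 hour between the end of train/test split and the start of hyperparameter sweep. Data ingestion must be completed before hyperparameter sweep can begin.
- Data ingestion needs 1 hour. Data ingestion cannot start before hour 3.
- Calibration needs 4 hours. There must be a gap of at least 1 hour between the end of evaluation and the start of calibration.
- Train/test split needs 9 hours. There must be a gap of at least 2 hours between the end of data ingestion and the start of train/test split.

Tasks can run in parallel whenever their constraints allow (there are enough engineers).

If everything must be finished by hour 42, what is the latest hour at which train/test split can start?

To finish by hour 42, calibration (duration 4) must start no later than hour 38.
Evaluation feeds into calibration (must start by hour 38, minus 1-hour gap → hour 37); so evaluation must finish by hour 37 and therefore start by hour 29.
Deployment has no dependents, so it just needs to finish by hour 42. Starting by 42 − 6 = hour 36 achieves that.
For hyperparameter sweep: evaluation (must start by hour 29); deployment (must start by hour 36). The most restrictive is hour 29; with an 8-hour duration, hyperparameter sweep must start by hour 21.
Train/test split must finish before hyperparameter sweep (must start by hour 21, minus 1-hour gap → hour 20). With a 9-hour duration, train/test split must start by 20 − 9 = hour 11.

11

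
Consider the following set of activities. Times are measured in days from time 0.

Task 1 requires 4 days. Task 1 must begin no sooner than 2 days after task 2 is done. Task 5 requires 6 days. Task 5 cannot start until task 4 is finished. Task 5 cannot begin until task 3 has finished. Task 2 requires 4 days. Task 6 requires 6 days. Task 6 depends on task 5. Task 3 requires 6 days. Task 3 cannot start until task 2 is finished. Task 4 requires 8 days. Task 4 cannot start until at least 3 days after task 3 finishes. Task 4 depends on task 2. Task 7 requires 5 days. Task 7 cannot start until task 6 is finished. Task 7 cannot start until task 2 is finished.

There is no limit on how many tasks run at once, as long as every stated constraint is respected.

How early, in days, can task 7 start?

33

Nothing blocks task 2, so it runs from day 0 to day 4.
Task 3 cannot begin until task 2 (finishes day 4). It runs from day 4 to 4 + 6 = day 10.
Task 4 needs all of task 3 (finishes day 10, plus 3-day gap → day 13); task 2 (finishes day 4). That puts its earliest start at day 13; it finishes at 13 + 8 = day 21.
For task 5: task 4 (finishes day 21); task 3 (finishes day 10). Taking the maximum gives a start of day 21, and it finishes at 21 + 6 = day 27.
Task 6 cannot begin until task 5 (finishes day 27). It runs from day 27 to 27 + 6 = day 33.
Task 7 waits on task 6 (finishes day 33); task 2 (finishes day 4). The latest of these is day 33, which is the earliest task 7 can start.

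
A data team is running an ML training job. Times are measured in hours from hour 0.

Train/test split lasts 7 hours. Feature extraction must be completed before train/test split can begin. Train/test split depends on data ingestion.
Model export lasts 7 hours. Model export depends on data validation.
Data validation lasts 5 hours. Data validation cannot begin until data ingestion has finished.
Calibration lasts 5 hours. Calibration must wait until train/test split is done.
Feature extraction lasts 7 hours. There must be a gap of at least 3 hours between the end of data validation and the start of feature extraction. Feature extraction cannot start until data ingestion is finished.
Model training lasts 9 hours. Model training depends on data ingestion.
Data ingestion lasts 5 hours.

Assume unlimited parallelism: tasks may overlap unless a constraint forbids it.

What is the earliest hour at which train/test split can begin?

Data ingestion has no prerequisites, so it starts at hour 0 and finishes at hour 5.
After data ingestion (finishes hour 5), data validation can start at hour 5 and finishes at hour 10.
Feature extraction needs all of data validation (finishes hour 10, plus 3-hour gap → hour 13); data ingestion (finishes hour 5). That puts its earliest start at hour 13; it finishes at 13 + 7 = hour 20.
Train/test split waits on feature extraction (finishes hour 20); data ingestion (finishes hour 5). The latest of these is hour 20, which is the earliest train/test split can start.

20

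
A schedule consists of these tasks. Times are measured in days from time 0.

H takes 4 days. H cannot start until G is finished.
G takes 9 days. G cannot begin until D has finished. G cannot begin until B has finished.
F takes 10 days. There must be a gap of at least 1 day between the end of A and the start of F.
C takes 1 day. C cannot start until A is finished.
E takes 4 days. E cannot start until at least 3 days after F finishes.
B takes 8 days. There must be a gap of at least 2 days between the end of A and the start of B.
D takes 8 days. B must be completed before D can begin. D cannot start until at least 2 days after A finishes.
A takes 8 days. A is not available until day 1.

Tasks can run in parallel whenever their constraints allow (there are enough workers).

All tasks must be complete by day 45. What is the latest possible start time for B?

To finish by day 45, H (duration 4) must start no later than day 41.
G feeds into H (must start by day 41); so G must finish by day 41 and therefore start by day 32.
Since G (must start by day 32) depends on it, D must finish by day 32. Backing off its 8-day duration gives a latest start of day 24.
B must finish in time for D (must start by day 24); G (must start by day 32). The tightest is day 24, so B must start by 24 − 8 = day 16.

16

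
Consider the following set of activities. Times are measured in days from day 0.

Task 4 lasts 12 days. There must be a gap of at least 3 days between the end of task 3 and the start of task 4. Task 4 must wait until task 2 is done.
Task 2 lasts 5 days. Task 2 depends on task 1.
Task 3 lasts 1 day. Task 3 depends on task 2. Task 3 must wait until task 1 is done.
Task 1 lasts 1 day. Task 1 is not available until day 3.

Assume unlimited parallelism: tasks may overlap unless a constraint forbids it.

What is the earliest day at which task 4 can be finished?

25

Task 1 waits on its own release at day 3, so it starts at day 3 and finishes at 3 + 1 = day 4.
Task 2 waits on task 1 (finishes day 4), so it starts at day 4 and finishes at 4 + 5 = day 9.
For task 3: task 2 (finishes day 9); task 1 (finishes day 4). Taking the maximum gives a start of day 9, and it finishes at 9 + 1 = day 10.
Task 4 needs all of task 3 (finishes day 10, plus 3-day gap → day 13); task 2 (finishes day 9). That puts its earliest start at day 13; it finishes at 13 + 12 = day 25.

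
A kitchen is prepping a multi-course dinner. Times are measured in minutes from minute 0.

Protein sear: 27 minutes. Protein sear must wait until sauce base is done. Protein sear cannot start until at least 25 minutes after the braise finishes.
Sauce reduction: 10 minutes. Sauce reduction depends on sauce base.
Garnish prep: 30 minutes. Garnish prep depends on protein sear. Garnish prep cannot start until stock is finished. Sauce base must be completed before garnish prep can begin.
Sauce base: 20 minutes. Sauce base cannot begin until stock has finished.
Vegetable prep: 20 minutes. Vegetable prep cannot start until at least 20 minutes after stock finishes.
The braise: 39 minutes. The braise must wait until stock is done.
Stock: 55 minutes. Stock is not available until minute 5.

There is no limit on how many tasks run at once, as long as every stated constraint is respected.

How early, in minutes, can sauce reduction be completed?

90

After its own release at minute 5, stock can start at minute 5 and finishes at minute 60.
After stock (finishes minute 60), sauce base can start at minute 60 and finishes at minute 80.
Sauce reduction waits on sauce base (finishes minute 80), so it starts at minute 80 and finishes at 80 + 10 = minute 90.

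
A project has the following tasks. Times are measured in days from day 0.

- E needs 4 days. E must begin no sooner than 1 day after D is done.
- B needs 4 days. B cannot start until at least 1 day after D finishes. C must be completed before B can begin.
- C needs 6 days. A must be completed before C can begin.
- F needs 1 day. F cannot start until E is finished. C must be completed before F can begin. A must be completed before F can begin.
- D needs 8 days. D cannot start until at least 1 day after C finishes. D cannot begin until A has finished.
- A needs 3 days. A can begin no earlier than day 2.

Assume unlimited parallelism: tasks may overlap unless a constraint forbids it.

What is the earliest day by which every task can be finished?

26

A waits on its own release at day 2, so it starts at day 2 and finishes at 2 + 3 = day 5.
C waits on A (finishes day 5), so it starts at day 5 and finishes at 5 + 6 = day 11.
For D: C (finishes day 11, plus 1-day gap → day 12); A (finishes day 5). Taking the maximum gives a start of day 12, and it finishes at 12 + 8 = day 20.
E cannot begin until D (finishes day 20, plus 1-day gap → day 21). It runs from day 21 to 21 + 4 = day 25.
F has to wait for E (finishes day 25); C (finishes day 11); A (finishes day 5). The latest of these is day 25, so F runs day 25 to 25 + 1 = day 26.
B has to wait for D (finishes day 20, plus 1-day gap → day 21); C (finishes day 11). The latest of these is day 21, so B runs day 21 to 21 + 4 = day 25.
All tasks are finished once the last one completes. Finish times: A at 5, B at 25, C at 11, D at 20, E at 25, F at 26. The latest is day 26.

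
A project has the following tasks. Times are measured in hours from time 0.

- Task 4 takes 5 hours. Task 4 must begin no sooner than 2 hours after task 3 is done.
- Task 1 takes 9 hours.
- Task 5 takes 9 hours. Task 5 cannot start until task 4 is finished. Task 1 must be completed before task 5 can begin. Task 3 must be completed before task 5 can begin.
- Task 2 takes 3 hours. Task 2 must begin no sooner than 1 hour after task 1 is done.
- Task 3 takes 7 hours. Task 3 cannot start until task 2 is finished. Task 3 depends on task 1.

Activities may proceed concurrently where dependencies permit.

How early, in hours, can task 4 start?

22

Nothing blocks task 1, so it runs from hour 0 to hour 9.
After task 1 (finishes hour 9, plus 1-hour gap → hour 10), task 2 can start at hour 10 and finishes at hour 13.
Task 3 has to wait for task 2 (finishes hour 13); task 1 (finishes hour 9). The latest of these is hour 13, so task 3 runs hour 13 to 13 + 7 = hour 20.
Task 4 waits on task 3 (finishes hour 20, plus 2-hour gap → hour 22), so the earliest it can start is hour 22.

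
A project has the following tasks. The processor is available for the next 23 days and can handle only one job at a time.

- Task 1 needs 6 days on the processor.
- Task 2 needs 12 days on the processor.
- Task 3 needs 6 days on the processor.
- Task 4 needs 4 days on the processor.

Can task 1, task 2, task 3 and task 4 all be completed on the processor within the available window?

No

Running back to back, the jobs need 6 + 12 + 6 + 4 = 28 days on the processor.
Since 28 > 23, they cannot all fit.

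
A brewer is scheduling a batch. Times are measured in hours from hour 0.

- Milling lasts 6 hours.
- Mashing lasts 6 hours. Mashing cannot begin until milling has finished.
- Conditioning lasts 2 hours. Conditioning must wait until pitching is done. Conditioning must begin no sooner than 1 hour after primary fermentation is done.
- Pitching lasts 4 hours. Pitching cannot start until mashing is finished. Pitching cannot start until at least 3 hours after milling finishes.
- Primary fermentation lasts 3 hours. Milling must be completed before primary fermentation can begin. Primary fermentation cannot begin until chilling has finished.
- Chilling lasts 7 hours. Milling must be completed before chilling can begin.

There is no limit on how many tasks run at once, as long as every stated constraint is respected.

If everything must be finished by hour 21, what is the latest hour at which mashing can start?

9

Nothing follows conditioning; the deadline of hour 21 is its only limit. It must start by 21 − 2 = hour 19.
Pitching must finish before conditioning (must start by hour 19). With a 4-hour duration, pitching must start by 19 − 4 = hour 15.
Mashing feeds into pitching (must start by hour 15); so mashing must finish by hour 15 and therefore start by hour 9.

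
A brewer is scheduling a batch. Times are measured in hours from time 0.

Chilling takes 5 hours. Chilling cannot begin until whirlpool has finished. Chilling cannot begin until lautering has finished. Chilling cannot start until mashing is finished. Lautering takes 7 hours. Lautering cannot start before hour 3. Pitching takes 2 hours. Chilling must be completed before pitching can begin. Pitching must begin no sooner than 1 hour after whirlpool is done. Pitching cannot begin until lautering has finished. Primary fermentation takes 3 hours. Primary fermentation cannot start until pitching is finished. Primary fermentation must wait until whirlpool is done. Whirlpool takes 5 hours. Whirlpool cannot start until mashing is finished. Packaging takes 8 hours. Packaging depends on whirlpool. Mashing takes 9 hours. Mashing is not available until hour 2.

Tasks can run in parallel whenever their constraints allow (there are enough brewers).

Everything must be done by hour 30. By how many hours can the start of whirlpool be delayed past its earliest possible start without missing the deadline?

4

Mashing waits on its own release at hour 2, so it starts at hour 2 and finishes at 2 + 9 = hour 11.
After mashing (finishes hour 11), whirlpool can start at hour 11 and finishes at hour 16.

Working backward from the deadline:
Primary fermentation has no dependents, so it just needs to finish by hour 30. Starting by 30 − 3 = hour 27 achieves that.
Pitching has to be done before primary fermentation (must start by hour 27). That means finishing by hour 27, i.e. starting by 27 − 2 = hour 25.
Chilling feeds into pitching (must start by hour 25); so chilling must finish by hour 25 and therefore start by hour 20.
Nothing follows packaging; the deadline of hour 30 is its only limit. It must start by 30 − 8 = hour 22.
Whirlpool has several dependents: chilling (must start by hour 20); pitching (must start by hour 25, minus 1-hour gap → hour 24); primary fermentation (must start by hour 27); packaging (must start by hour 22). The earliest of those limits is hour 20, so whirlpool must start by 20 − 5 = hour 15.
So whirlpool can start as early as hour 11 and as late as hour 15, giving 15 − 11 = 4 hours of slack.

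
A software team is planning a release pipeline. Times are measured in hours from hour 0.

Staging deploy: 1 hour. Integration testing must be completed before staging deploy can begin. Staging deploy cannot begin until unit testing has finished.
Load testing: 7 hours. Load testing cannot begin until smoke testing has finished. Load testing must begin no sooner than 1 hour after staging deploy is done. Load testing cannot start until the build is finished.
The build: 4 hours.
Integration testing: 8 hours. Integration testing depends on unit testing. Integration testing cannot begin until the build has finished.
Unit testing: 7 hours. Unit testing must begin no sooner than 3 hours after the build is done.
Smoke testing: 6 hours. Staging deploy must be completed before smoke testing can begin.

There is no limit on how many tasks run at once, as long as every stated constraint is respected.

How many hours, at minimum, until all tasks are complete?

36

Nothing blocks the build, so it runs from hour 0 to hour 4.
Unit testing cannot begin until the build (finishes hour 4, plus 3-hour gap → hour 7). It runs from hour 7 to 7 + 7 = hour 14.
Integration testing cannot start until unit testing (finishes hour 14); the build (finishes hour 4). The controlling bound is hour 14, so integration testing finishes at 14 + 8 = hour 22.
For staging deploy: integration testing (finishes hour 22); unit testing (finishes hour 14). Taking the maximum gives a start of hour 22, and it finishes at 22 + 1 = hour 23.
Smoke testing waits on staging deploy (finishes hour 23), so it starts at hour 23 and finishes at 23 + 6 = hour 29.
For load testing: smoke testing (finishes hour 29); staging deploy (finishes hour 23, plus 1-hour gap → hour 24); the build (finishes hour 4). Taking the maximum gives a start of hour 29, and it finishes at 29 + 7 = hour 36.
All tasks are finished once the last one completes. Finish times: The build at 4, Unit testing at 14, Integration testing at 22, Staging deploy at 23, Smoke testing at 29, Load testing at 36. The latest is hour 36.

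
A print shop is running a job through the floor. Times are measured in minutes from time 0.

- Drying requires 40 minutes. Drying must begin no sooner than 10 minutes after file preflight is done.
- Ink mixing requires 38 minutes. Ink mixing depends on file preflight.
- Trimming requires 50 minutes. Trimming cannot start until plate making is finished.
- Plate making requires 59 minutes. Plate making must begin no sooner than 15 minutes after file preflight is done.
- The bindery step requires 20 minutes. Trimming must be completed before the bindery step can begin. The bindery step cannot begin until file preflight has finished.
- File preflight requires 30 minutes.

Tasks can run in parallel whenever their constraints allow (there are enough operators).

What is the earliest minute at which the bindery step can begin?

154

File preflight can start immediately at minute 0; it finishes at minute 30.
Plate making waits on file preflight (finishes minute 30, plus 15-minute gap → minute 45), so it starts at minute 45 and finishes at 45 + 59 = minute 104.
After plate making (finishes minute 104), trimming can start at minute 104 and finishes at minute 154.
The bindery step waits on trimming (finishes minute 154); file preflight (finishes minute 30). The latest of these is minute 154, which is the earliest the bindery step can start.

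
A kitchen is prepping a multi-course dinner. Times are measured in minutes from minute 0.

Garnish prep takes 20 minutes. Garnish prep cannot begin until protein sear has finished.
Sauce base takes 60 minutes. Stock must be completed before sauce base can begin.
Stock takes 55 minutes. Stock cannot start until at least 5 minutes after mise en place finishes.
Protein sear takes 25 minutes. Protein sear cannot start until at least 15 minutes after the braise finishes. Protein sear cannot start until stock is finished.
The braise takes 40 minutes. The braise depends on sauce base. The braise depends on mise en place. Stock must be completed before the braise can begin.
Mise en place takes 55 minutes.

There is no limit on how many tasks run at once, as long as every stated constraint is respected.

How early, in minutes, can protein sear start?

230

Mise en place has no prerequisites, so it starts at minute 0 and finishes at minute 55.
After mise en place (finishes minute 55, plus 5-minute gap → minute 60), stock can start at minute 60 and finishes at minute 115.
Sauce base waits on stock (finishes minute 115), so it starts at minute 115 and finishes at 115 + 60 = minute 175.
The braise has to wait for sauce base (finishes minute 175); mise en place (finishes minute 55); stock (finishes minute 115). The latest of these is minute 175, so the braise runs minute 175 to 175 + 40 = minute 215.
Protein sear waits on the braise (finishes minute 215, plus 15-minute gap → minute 230); stock (finishes minute 115). The latest of these is minute 230, which is the earliest protein sear can start.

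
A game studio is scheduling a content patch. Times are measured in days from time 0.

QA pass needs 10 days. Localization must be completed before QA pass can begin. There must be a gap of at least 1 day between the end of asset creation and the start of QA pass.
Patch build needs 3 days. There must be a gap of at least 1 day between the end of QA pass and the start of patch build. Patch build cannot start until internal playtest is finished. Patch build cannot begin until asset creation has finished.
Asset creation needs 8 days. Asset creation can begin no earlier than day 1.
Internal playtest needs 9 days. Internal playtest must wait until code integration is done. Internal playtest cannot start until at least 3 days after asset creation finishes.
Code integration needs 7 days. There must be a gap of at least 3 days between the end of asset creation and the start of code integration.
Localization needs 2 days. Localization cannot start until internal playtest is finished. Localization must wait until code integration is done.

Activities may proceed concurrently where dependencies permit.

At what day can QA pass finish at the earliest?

Asset creation cannot begin until its own release at day 1. It runs from day 1 to 1 + 8 = day 9.
Code integration waits on asset creation (finishes day 9, plus 3-day gap → day 12), so it starts at day 12 and finishes at 12 + 7 = day 19.
Internal playtest needs all of code integration (finishes day 19); asset creation (finishes day 9, plus 3-day gap → day 12). That puts its earliest start at day 19; it finishes at 19 + 9 = day 28.
Localization cannot start until internal playtest (finishes day 28); code integration (finishes day 19). The controlling bound is day 28, so localization finishes at 28 + 2 = day 30.
QA pass cannot start until localization (finishes day 30); asset creation (finishes day 9, plus 1-day gap → day 10). The controlling bound is day 30, so QA pass finishes at 30 + 10 = day 40.

40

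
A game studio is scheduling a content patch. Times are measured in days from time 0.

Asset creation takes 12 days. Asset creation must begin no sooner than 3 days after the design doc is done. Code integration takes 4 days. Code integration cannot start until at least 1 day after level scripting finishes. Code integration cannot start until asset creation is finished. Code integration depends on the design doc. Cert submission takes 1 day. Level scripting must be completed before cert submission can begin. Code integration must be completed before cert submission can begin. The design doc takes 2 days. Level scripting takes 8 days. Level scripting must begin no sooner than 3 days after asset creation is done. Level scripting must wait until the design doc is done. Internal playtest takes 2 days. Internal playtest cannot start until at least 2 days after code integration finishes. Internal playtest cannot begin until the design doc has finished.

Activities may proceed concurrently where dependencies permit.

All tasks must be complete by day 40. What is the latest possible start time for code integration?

Internal playtest has no dependents, so it just needs to finish by day 40. Starting by 40 − 2 = day 38 achieves that.
To finish by day 40, cert submission (duration 1) must start no later than day 39.
Code integration has several dependents: internal playtest (must start by day 38, minus 2-day gap → day 36); cert submission (must start by day 39). The earliest of those limits is day 36, so code integration must start by 36 − 4 = day 32.

32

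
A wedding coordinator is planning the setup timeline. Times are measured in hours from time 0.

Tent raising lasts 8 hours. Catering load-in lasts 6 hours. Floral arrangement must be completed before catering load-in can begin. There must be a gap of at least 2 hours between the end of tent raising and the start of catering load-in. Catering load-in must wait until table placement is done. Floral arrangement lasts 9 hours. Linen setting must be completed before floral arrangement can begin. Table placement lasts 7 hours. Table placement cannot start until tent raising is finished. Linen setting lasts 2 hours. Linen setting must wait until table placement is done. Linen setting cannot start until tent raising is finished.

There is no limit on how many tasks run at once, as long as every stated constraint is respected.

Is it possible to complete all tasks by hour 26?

Tent raising has no prerequisites, so it starts at hour 0 and finishes at hour 8.
After tent raising (finishes hour 8), table placement can start at hour 8 and finishes at hour 15.
Linen setting has to wait for table placement (finishes hour 15); tent raising (finishes hour 8). The latest of these is hour 15, so linen setting runs hour 15 to 15 + 2 = hour 17.
Floral arrangement cannot begin until linen setting (finishes hour 17). It runs from hour 17 to 17 + 9 = hour 26.
Catering load-in has to wait for floral arrangement (finishes hour 26); tent raising (finishes hour 8, plus 2-hour gap → hour 10); table placement (finishes hour 15). The latest of these is hour 26, so catering load-in runs hour 26 to 26 + 6 = hour 32.
The earliest everything can be done is hour 32, which is after the deadline of 26, so it is not possible.

No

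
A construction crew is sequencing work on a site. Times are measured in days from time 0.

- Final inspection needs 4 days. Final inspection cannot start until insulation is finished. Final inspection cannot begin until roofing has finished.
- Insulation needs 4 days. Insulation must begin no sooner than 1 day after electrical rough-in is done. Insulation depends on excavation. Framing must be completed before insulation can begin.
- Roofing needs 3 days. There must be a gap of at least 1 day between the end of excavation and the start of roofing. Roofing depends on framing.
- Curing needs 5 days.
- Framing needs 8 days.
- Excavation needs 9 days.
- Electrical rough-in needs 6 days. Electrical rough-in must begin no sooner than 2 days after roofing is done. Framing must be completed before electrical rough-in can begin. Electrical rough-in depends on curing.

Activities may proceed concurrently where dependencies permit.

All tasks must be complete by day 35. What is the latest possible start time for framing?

Final inspection has no dependents, so it just needs to finish by day 35. Starting by 35 − 4 = day 31 achieves that.
Since final inspection (must start by day 31) depends on it, insulation must finish by day 31. Backing off its 4-day duration gives a latest start of day 27.
Electrical rough-in must finish before insulation (must start by day 27, minus 1-day gap → day 26). With a 6-day duration, electrical rough-in must start by 26 − 6 = day 20.
Roofing has several dependents: electrical rough-in (must start by day 20, minus 2-day gap → day 18); final inspection (must start by day 31). The earliest of those limits is day 18, so roofing must start by 18 − 3 = day 15.
For framing: roofing (must start by day 15); electrical rough-in (must start by day 20); insulation (must start by day 27). The most restrictive is day 15; with an 8-day duration, framing must start by day 7.

7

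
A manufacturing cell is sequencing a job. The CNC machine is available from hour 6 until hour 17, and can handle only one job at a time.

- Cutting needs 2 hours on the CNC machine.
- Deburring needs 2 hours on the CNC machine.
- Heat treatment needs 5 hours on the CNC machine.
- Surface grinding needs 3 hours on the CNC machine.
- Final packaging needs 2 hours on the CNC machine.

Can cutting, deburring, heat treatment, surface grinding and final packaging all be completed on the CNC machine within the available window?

The CNC machine window is 17 − 6 = 11 hours.
Running back to back, the jobs need 2 + 2 + 5 + 3 + 2 = 14 hours on the CNC machine.
Since 14 > 11, they cannot all fit.

No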